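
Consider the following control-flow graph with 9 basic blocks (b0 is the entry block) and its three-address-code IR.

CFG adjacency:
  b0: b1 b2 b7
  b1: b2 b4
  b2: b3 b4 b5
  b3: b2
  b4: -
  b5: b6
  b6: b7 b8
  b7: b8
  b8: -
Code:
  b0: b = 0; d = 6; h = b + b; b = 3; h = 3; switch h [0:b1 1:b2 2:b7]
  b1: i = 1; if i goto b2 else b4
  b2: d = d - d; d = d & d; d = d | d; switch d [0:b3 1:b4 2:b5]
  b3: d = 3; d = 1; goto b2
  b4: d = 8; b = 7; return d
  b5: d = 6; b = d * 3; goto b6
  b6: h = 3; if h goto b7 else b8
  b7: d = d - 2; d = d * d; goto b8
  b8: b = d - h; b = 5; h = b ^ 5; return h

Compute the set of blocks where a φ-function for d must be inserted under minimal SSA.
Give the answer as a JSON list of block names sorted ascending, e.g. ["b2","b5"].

idom tree: b1←b0 b2←b0 b3←b2 b4←b0 b5←b2 b6←b5 b7←b0 b8←b0
Dom at joins:
  b2: preds {b0,b1,b3}: {b0} ∩ {b0,b1} ∩ {b0,b2,b3} = {b0}; idom=b0
  b4: preds {b1,b2}: {b0,b1} ∩ {b0,b2} = {b0}; idom=b0
  b7: preds {b0,b6}: {b0} ∩ {b0,b2,b5,b6} = {b0}; idom=b0
  b8: preds {b6,b7}: {b0,b2,b5,b6} ∩ {b0,b7} = {b0}; idom=b0

DF walk-up:
  b2←b0: walk · to b0
  b2←b1: walk b1 to b0
  b2←b3: walk b3→b2 to b0
  b4←b1: walk b1 to b0
  b4←b2: walk b2 to b0
  b7←b0: walk · to b0
  b7←b6: walk b6→b5→b2 to b0
  b8←b6: walk b6→b5→b2 to b0
  b8←b7: walk b7 to b0
  b0: DF=∅
  b1: DF={b2,b4}
  b2: DF={b2,b4,b7,b8}
  b3: DF={b2}
  b4: DF=∅
  b5: DF={b7,b8}
  b6: DF={b7,b8}
  b7: DF={b8}
  b8: DF=∅

φ for d: defs {b0,b2,b3,b4,b5,b7}
  DF⁺ = {b2,b4,b7,b8}

Answer: ["b2", "b4", "b7", "b8"]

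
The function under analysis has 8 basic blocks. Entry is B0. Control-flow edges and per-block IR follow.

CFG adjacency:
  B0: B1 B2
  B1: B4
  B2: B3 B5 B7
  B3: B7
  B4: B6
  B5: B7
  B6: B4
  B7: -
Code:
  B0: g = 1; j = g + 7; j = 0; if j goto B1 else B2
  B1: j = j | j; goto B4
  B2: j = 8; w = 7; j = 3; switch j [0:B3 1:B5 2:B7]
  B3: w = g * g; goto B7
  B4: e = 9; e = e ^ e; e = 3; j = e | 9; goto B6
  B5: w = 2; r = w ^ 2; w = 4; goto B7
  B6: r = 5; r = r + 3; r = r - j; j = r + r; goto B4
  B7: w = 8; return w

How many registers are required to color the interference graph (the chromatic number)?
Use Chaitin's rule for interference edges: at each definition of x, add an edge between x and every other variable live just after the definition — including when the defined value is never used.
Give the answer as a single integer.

Answer: 2

Analysis:
Per-block:
  B0: {g,j} / ∅
  B1: {j} / {j}
  B2: {j,w} / ∅
  B3: {w} / {g}
  B4: {e,j} / ∅
  B5: {r,w} / ∅
  B6: {j,r} / {j}
  B7: {w} / ∅

Liveness:
  B0 li=∅ lo={g,j}
  B1 li={j} lo=∅
  B2 li={g} lo={g}
  B3 li={g} lo=∅
  B4 li=∅ lo={j}
  B5 li=∅ lo=∅
  B6 li={j} lo=∅
  B7 li=∅ lo=∅

Interfere edges:
  e↔∅
  g↔{j,w}
  j↔{g,r}
  r↔{j}
  w↔{g}

Registers:
  clique {g,j} ⇒ need ≥ 2
  2-colouring: c0={e,g,r}  c1={j,w}
  χ = 2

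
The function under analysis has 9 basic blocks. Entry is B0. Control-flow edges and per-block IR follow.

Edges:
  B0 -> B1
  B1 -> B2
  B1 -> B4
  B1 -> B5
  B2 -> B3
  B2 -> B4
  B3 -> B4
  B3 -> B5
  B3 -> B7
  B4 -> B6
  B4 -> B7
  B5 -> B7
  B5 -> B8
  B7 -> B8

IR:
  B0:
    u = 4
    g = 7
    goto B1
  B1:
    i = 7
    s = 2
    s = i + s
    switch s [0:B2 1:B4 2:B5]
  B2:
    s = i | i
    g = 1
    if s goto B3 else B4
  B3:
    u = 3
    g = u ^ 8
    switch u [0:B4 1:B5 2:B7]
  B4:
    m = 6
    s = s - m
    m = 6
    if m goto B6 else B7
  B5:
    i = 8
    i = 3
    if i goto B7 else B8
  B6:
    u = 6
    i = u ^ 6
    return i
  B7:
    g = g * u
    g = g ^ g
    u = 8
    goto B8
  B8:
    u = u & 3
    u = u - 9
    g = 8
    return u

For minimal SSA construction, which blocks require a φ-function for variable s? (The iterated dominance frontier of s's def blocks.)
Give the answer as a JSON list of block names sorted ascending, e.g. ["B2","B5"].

idom tree: B1←B0 B2←B1 B3←B2 B4←B1 B5←B1 B6←B4 B7←B1 B8←B1
Join-block Dom:
  B4: preds {B1,B2,B3}: {B0,B1} ∩ {B0,B1,B2} ∩ {B0,B1,B2,B3} = {B0,B1}; idom=B1
  B5: preds {B1,B3}: {B0,B1} ∩ {B0,B1,B2,B3} = {B0,B1}; idom=B1
  B7: preds {B3,B4,B5}: {B0,B1,B2,B3} ∩ {B0,B1,B4} ∩ {B0,B1,B5} = {B0,B1}; idom=B1
  B8: preds {B5,B7}: {B0,B1,B5} ∩ {B0,B1,B7} = {B0,B1}; idom=B1

Frontier:
  B4←B1: walk · to B1
  B4←B2: walk B2 to B1
  B4←B3: walk B3→B2 to B1
  B5←B1: walk · to B1
  B5←B3: walk B3→B2 to B1
  B7←B3: walk B3→B2 to B1
  B7←B4: walk B4 to B1
  B7←B5: walk B5 to B1
  B8←B5: walk B5 to B1
  B8←B7: walk B7 to B1
  B0: DF=∅
  B1: DF=∅
  B2: DF={B4,B5,B7}
  B3: DF={B4,B5,B7}
  B4: DF={B7}
  B5: DF={B7,B8}
  B6: DF=∅
  B7: DF={B8}
  B8: DF=∅

φ for s: defs {B1,B2,B4}
  DF⁺ = {B4,B5,B7,B8}

Answer: ["B4", "B5", "B7", "B8"]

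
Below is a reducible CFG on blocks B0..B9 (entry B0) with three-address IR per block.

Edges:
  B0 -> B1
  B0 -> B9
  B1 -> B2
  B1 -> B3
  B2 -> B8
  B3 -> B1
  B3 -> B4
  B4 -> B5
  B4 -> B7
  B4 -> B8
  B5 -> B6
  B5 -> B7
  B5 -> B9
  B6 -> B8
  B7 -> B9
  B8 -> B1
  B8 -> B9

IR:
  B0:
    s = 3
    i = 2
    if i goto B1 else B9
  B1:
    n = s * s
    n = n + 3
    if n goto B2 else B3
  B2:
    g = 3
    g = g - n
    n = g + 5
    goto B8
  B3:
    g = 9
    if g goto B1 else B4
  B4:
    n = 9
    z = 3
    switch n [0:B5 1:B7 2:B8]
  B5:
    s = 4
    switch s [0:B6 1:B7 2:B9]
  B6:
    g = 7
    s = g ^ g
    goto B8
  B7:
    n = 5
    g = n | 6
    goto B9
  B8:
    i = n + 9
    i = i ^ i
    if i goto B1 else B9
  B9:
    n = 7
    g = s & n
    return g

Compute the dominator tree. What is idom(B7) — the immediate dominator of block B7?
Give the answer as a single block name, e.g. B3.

Answer: B4

Derivation:
idom tree: B1←B0 B2←B1 B3←B1 B4←B3 B5←B4 B6←B5 B7←B4 B8←B1 B9←B0
Join-block Dom:
  B1: preds {B0,B3,B8}: {B0} ∩ {B0,B1,B3} ∩ {B0,B1,B8} = {B0}; idom=B0
  B7: preds {B4,B5}: {B0,B1,B3,B4} ∩ {B0,B1,B3,B4,B5} = {B0,B1,B3,B4}; idom=B4
  B8: preds {B2,B4,B6}: {B0,B1,B2} ∩ {B0,B1,B3,B4} ∩ {B0,B1,B3,B4,B5,B6} = {B0,B1}; idom=B1
  B9: preds {B0,B5,B7,B8}: {B0} ∩ {B0,B1,B3,B4,B5} ∩ {B0,B1,B3,B4,B7} ∩ {B0,B1,B8} = {B0}; idom=B0

idom(B7) = B4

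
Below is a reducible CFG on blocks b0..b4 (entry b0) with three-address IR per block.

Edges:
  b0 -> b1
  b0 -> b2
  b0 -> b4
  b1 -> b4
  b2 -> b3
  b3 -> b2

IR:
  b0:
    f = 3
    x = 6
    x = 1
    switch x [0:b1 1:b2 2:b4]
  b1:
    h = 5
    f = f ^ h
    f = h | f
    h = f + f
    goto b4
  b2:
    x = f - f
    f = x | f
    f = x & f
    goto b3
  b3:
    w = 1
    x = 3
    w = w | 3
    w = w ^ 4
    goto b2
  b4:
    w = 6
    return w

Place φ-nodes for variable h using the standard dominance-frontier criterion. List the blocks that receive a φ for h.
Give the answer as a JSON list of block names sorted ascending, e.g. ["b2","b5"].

Answer: ["b4"]

Working:
idom tree: b1←b0 b2←b0 b3←b2 b4←b0
Join-block Dom:
  b2: preds {b0,b3}: {b0} ∩ {b0,b2,b3} = {b0}; idom=b0
  b4: preds {b0,b1}: {b0} ∩ {b0,b1} = {b0}; idom=b0

DF walk-up:
  join b2 pred b0: · stop@b0
  join b2 pred b3: b3→b2 stop@b0
  join b4 pred b0: · stop@b0
  join b4 pred b1: b1 stop@b0
  DF(b0)=∅
  DF(b1)={b4}
  DF(b2)={b2}
  DF(b3)={b2}
  DF(b4)=∅

φ for h: defs {b1}
  DF⁺ = {b4}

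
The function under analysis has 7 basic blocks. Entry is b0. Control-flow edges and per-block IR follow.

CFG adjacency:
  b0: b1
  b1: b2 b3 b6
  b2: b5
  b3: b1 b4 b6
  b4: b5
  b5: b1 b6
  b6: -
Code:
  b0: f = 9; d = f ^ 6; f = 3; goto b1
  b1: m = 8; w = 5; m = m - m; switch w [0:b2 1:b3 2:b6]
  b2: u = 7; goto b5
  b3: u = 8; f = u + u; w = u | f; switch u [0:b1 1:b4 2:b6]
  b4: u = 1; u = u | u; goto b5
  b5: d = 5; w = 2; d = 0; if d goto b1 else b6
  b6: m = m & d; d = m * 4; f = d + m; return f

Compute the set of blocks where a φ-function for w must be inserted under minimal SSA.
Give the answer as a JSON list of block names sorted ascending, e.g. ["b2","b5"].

idom tree: b1←b0 b2←b1 b3←b1 b4←b3 b5←b1 b6←b1
Dom∩ at merges:
  b1: preds {b0,b3,b5}: {b0} ∩ {b0,b1,b3} ∩ {b0,b1,b5} = {b0}; idom=b0
  b5: preds {b2,b4}: {b0,b1,b2} ∩ {b0,b1,b3,b4} = {b0,b1}; idom=b1
  b6: preds {b1,b3,b5}: {b0,b1} ∩ {b0,b1,b3} ∩ {b0,b1,b5} = {b0,b1}; idom=b1

DF derivation:
  join b1 pred b0: · stop@b0
  join b1 pred b3: b3→b1 stop@b0
  join b1 pred b5: b5→b1 stop@b0
  join b5 pred b2: b2 stop@b1
  join b5 pred b4: b4→b3 stop@b1
  join b6 pred b1: · stop@b1
  join b6 pred b3: b3 stop@b1
  join b6 pred b5: b5 stop@b1
  DF(b0)=∅
  DF(b1)={b1}
  DF(b2)={b5}
  DF(b3)={b1,b5,b6}
  DF(b4)={b5}
  DF(b5)={b1,b6}
  DF(b6)=∅

φ for w: defs {b1,b3,b5}
  DF⁺ = {b1,b5,b6}

Answer: ["b1", "b5", "b6"]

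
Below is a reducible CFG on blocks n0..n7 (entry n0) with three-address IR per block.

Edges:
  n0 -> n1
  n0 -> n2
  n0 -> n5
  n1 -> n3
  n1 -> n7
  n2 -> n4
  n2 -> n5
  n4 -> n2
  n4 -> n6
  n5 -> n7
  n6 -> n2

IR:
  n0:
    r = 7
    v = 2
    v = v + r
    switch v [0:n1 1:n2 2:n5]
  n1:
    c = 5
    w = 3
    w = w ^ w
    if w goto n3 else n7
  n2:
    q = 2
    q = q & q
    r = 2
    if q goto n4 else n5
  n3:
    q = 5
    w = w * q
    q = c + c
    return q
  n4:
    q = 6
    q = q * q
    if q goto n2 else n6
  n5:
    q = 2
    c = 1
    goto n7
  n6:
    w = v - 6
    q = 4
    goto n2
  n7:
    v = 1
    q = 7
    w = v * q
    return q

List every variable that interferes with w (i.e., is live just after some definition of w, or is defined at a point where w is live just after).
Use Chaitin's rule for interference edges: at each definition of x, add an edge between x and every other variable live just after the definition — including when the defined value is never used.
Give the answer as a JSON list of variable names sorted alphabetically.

Answer: ["c", "q", "v"]

Analysis:
def/use:
  n0: def={r,v} ue=∅
  n1: def={c,w} ue=∅
  n2: def={q,r} ue=∅
  n3: def={q,w} ue={c,w}
  n4: def={q} ue=∅
  n5: def={c,q} ue=∅
  n6: def={q,w} ue={v}
  n7: def={q,v,w} ue=∅

Backward fixpoint:
  live n0: ∅→{v}
  live n1: ∅→{c,w}
  live n2: {v}→{v}
  live n3: {c,w}→∅
  live n4: {v}→{v}
  live n5: ∅→∅
  live n6: {v}→{v}
  live n7: ∅→∅

Conflict graph:
  c — {q,w}
  q — {c,r,v,w}
  r — {q,v}
  v — {q,r,w}
  w — {c,q,v}

N(w) = ["c", "q", "v"]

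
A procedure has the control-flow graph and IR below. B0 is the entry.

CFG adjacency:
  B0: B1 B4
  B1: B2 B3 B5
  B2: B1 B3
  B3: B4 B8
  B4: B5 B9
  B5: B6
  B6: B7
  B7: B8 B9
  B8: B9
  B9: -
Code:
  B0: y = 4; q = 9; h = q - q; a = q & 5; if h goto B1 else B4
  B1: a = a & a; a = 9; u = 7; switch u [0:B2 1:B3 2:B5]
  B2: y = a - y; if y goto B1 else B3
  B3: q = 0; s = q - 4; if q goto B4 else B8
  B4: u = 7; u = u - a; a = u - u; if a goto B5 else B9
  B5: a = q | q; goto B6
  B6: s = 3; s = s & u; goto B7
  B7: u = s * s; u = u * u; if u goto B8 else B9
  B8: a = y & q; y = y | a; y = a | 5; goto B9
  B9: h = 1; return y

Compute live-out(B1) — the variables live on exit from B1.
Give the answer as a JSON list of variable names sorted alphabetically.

Answer: ["a", "q", "u", "y"]

Analysis:
Block summaries:
  B0: def={a,h,q,y} ue=∅
  B1: def={a,u} ue={a}
  B2: def={y} ue={a,y}
  B3: def={q,s} ue=∅
  B4: def={a,u} ue={a}
  B5: def={a} ue={q}
  B6: def={s} ue={u}
  B7: def={u} ue={s}
  B8: def={a,y} ue={q,y}
  B9: def={h} ue={y}

Liveness:
  B0 li=∅ lo={a,q,y}
  B1 li={a,q,y} lo={a,q,u,y}
  B2 li={a,q,y} lo={a,q,y}
  B3 li={a,y} lo={a,q,y}
  B4 li={a,q,y} lo={q,u,y}
  B5 li={q,u,y} lo={q,u,y}
  B6 li={q,u,y} lo={q,s,y}
  B7 li={q,s,y} lo={q,y}
  B8 li={q,y} lo={y}
  B9 li={y} lo=∅

live-out(B1) = ["a", "q", "u", "y"]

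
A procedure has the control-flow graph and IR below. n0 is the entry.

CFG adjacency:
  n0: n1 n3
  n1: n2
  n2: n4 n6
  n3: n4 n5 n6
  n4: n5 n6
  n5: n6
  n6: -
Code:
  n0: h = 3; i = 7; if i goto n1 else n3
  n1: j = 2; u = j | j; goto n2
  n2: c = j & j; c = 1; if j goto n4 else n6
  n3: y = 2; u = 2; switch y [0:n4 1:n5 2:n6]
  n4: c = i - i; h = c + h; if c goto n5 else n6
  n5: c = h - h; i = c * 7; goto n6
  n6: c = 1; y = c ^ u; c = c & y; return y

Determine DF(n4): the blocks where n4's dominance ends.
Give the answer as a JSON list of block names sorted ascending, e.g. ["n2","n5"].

idom tree: n1←n0 n2←n1 n3←n0 n4←n0 n5←n0 n6←n0
Dom at joins:
  n4: preds {n2,n3}: {n0,n1,n2} ∩ {n0,n3} = {n0}; idom=n0
  n5: preds {n3,n4}: {n0,n3} ∩ {n0,n4} = {n0}; idom=n0
  n6: preds {n2,n3,n4,n5}: {n0,n1,n2} ∩ {n0,n3} ∩ {n0,n4} ∩ {n0,n5} = {n0}; idom=n0

DF derivation:
  join n4 pred n2: n2→n1 stop@n0
  join n4 pred n3: n3 stop@n0
  join n5 pred n3: n3 stop@n0
  join n5 pred n4: n4 stop@n0
  join n6 pred n2: n2→n1 stop@n0
  join n6 pred n3: n3 stop@n0
  join n6 pred n4: n4 stop@n0
  join n6 pred n5: n5 stop@n0
  DF(n0)=∅
  DF(n1)={n4,n6}
  DF(n2)={n4,n6}
  DF(n3)={n4,n5,n6}
  DF(n4)={n5,n6}
  DF(n5)={n6}
  DF(n6)=∅

DF(n4) = ["n5", "n6"]

Answer: ["n5", "n6"]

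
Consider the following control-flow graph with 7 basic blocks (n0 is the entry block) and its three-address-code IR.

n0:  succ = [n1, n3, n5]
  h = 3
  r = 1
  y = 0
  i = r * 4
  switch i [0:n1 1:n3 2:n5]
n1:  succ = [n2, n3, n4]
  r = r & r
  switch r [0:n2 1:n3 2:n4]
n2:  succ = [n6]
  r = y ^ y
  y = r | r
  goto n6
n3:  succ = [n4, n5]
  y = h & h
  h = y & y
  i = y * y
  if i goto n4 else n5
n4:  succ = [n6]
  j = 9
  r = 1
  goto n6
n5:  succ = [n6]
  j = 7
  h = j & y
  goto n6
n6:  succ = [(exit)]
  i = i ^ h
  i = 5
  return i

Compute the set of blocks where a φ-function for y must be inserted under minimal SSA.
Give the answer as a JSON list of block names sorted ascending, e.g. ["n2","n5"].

idom tree: n1←n0 n2←n1 n3←n0 n4←n0 n5←n0 n6←n0
Join-block Dom:
  n3: preds {n0,n1}: {n0} ∩ {n0,n1} = {n0}; idom=n0
  n4: preds {n1,n3}: {n0,n1} ∩ {n0,n3} = {n0}; idom=n0
  n5: preds {n0,n3}: {n0} ∩ {n0,n3} = {n0}; idom=n0
  n6: preds {n2,n4,n5}: {n0,n1,n2} ∩ {n0,n4} ∩ {n0,n5} = {n0}; idom=n0

DF derivation:
  n3←n0: walk · to n0
  n3←n1: walk n1 to n0
  n4←n1: walk n1 to n0
  n4←n3: walk n3 to n0
  n5←n0: walk · to n0
  n5←n3: walk n3 to n0
  n6←n2: walk n2→n1 to n0
  n6←n4: walk n4 to n0
  n6←n5: walk n5 to n0
  n0 → ∅
  n1 → {n3,n4,n6}
  n2 → {n6}
  n3 → {n4,n5}
  n4 → {n6}
  n5 → {n6}
  n6 → ∅

φ for y: defs {n0,n2,n3}
  DF⁺ = {n4,n5,n6}

Answer: ["n4", "n5", "n6"]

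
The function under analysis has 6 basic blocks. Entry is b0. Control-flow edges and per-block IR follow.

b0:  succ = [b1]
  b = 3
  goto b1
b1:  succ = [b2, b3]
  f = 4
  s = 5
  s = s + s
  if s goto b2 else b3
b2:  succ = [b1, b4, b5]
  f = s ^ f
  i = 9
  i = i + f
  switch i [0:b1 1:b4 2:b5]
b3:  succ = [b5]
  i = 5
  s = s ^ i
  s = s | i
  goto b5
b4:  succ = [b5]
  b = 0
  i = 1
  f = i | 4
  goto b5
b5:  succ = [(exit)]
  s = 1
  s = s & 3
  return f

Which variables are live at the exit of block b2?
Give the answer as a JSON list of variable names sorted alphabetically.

Answer: ["f"]

Analysis:
def/use:
  b0 def {b} use ∅
  b1 def {f,s} use ∅
  b2 def {f,i} use {f,s}
  b3 def {i,s} use {s}
  b4 def {b,f,i} use ∅
  b5 def {s} use {f}

Live sets:
  b0: in=∅ out=∅
  b1: in=∅ out={f,s}
  b2: in={f,s} out={f}
  b3: in={f,s} out={f}
  b4: in=∅ out={f}
  b5: in={f} out=∅

live-out(b2) = ["f"]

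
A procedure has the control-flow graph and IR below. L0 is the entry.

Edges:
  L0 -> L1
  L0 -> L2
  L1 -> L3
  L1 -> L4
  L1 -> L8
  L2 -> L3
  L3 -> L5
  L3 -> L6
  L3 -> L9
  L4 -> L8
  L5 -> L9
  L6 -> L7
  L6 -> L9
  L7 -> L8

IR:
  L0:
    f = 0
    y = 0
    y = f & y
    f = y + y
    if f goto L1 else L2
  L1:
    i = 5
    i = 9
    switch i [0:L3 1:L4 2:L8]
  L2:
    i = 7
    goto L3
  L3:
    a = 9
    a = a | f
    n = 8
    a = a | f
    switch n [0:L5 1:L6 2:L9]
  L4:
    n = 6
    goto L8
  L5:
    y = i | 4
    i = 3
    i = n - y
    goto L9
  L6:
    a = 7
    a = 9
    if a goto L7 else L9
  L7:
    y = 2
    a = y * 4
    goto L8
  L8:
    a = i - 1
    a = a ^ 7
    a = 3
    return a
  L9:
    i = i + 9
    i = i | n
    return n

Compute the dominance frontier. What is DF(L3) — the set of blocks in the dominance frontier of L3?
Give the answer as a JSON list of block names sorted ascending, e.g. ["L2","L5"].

Answer: ["L8"]

Analysis:
idom tree: L1←L0 L2←L0 L3←L0 L4←L1 L5←L3 L6←L3 L7←L6 L8←L0 L9←L3
Dom at joins:
  L3: preds {L1,L2}: {L0,L1} ∩ {L0,L2} = {L0}; idom=L0
  L8: preds {L1,L4,L7}: {L0,L1} ∩ {L0,L1,L4} ∩ {L0,L3,L6,L7} = {L0}; idom=L0
  L9: preds {L3,L5,L6}: {L0,L3} ∩ {L0,L3,L5} ∩ {L0,L3,L6} = {L0,L3}; idom=L3

DF walk-up:
  join L3 pred L1: L1 stop@L0
  join L3 pred L2: L2 stop@L0
  join L8 pred L1: L1 stop@L0
  join L8 pred L4: L4→L1 stop@L0
  join L8 pred L7: L7→L6→L3 stop@L0
  join L9 pred L3: · stop@L3
  join L9 pred L5: L5 stop@L3
  join L9 pred L6: L6 stop@L3
  L0: DF=∅
  L1: DF={L3,L8}
  L2: DF={L3}
  L3: DF={L8}
  L4: DF={L8}
  L5: DF={L9}
  L6: DF={L8,L9}
  L7: DF={L8}
  L8: DF=∅
  L9: DF=∅

DF(L3) = ["L8"]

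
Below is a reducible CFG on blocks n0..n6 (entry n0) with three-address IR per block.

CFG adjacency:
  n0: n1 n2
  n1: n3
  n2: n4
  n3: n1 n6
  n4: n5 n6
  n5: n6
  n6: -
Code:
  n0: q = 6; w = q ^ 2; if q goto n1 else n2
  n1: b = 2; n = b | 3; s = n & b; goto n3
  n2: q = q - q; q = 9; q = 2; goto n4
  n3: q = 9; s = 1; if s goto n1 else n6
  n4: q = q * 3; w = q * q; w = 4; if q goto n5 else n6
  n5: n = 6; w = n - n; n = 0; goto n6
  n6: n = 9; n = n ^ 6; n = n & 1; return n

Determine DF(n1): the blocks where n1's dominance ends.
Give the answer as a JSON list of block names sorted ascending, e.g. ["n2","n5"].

Answer: ["n1", "n6"]

Derivation:
idom tree: n1←n0 n2←n0 n3←n1 n4←n2 n5←n4 n6←n0
Dom∩ at merges:
  n1: preds {n0,n3}: {n0} ∩ {n0,n1,n3} = {n0}; idom=n0
  n6: preds {n3,n4,n5}: {n0,n1,n3} ∩ {n0,n2,n4} ∩ {n0,n2,n4,n5} = {n0}; idom=n0

DF walk-up:
  join n1 pred n0: · stop@n0
  join n1 pred n3: n3→n1 stop@n0
  join n6 pred n3: n3→n1 stop@n0
  join n6 pred n4: n4→n2 stop@n0
  join n6 pred n5: n5→n4→n2 stop@n0
  n0 → ∅
  n1 → {n1,n6}
  n2 → {n6}
  n3 → {n1,n6}
  n4 → {n6}
  n5 → {n6}
  n6 → ∅

DF(n1) = ["n1", "n6"]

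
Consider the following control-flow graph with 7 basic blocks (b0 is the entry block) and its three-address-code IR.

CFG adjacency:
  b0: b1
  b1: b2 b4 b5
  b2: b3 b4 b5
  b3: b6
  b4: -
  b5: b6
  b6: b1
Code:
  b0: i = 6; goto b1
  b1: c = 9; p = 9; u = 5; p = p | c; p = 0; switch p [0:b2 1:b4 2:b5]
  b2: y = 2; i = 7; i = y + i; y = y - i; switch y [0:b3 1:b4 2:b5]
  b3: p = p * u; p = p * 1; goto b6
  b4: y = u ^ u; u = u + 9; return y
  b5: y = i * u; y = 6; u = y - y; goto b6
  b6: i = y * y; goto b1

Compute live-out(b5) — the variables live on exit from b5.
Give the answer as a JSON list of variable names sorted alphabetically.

def/use:
  b0: {i} / ∅
  b1: {c,p,u} / ∅
  b2: {i,y} / ∅
  b3: {p} / {p,u}
  b4: {u,y} / {u}
  b5: {u,y} / {i,u}
  b6: {i} / {y}

Backward fixpoint:
  b0 li=∅ lo={i}
  b1 li={i} lo={i,p,u}
  b2 li={p,u} lo={i,p,u,y}
  b3 li={p,u,y} lo={y}
  b4 li={u} lo=∅
  b5 li={i,u} lo={y}
  b6 li={y} lo={i}

live-out(b5) = ["y"]

Answer: ["y"]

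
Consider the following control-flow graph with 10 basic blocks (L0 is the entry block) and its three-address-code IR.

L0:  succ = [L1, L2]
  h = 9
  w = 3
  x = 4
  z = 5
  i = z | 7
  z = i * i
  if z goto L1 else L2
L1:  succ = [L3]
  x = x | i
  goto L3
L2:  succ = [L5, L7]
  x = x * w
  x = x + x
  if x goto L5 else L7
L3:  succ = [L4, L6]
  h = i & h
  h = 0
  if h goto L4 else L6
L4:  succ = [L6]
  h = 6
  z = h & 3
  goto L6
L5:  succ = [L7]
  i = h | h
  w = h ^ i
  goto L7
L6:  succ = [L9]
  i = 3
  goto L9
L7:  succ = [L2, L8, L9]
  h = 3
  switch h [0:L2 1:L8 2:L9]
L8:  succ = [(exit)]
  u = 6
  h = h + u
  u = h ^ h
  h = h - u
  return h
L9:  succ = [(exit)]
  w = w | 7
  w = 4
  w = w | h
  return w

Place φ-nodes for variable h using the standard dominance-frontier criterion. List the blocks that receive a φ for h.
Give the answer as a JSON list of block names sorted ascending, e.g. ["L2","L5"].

idom tree: L1←L0 L2←L0 L3←L1 L4←L3 L5←L2 L6←L3 L7←L2 L8←L7 L9←L0
Dom at joins:
  L2: preds {L0,L7}: {L0} ∩ {L0,L2,L7} = {L0}; idom=L0
  L6: preds {L3,L4}: {L0,L1,L3} ∩ {L0,L1,L3,L4} = {L0,L1,L3}; idom=L3
  L7: preds {L2,L5}: {L0,L2} ∩ {L0,L2,L5} = {L0,L2}; idom=L2
  L9: preds {L6,L7}: {L0,L1,L3,L6} ∩ {L0,L2,L7} = {L0}; idom=L0

DF derivation:
  join L2 pred L0: · stop@L0
  join L2 pred L7: L7→L2 stop@L0
  join L6 pred L3: · stop@L3
  join L6 pred L4: L4 stop@L3
  join L7 pred L2: · stop@L2
  join L7 pred L5: L5 stop@L2
  join L9 pred L6: L6→L3→L1 stop@L0
  join L9 pred L7: L7→L2 stop@L0
  DF(L0)=∅
  DF(L1)={L9}
  DF(L2)={L2,L9}
  DF(L3)={L9}
  DF(L4)={L6}
  DF(L5)={L7}
  DF(L6)={L9}
  DF(L7)={L2,L9}
  DF(L8)=∅
  DF(L9)=∅

φ for h: defs {L0,L3,L4,L7,L8}
  DF⁺ = {L2,L6,L9}

Answer: ["L2", "L6", "L9"]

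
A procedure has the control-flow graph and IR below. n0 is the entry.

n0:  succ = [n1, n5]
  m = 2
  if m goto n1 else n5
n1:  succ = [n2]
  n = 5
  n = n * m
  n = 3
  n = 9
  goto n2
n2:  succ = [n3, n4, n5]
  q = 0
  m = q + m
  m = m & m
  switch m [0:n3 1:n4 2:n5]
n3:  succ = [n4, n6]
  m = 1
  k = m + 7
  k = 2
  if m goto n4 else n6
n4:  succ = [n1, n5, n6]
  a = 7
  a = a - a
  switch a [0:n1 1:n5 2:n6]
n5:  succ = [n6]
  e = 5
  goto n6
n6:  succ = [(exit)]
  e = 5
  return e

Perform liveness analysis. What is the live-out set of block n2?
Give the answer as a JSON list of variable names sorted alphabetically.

def/use:
  n0: def={m} ue=∅
  n1: def={n} ue={m}
  n2: def={m,q} ue={m}
  n3: def={k,m} ue=∅
  n4: def={a} ue=∅
  n5: def={e} ue=∅
  n6: def={e} ue=∅

Liveness:
  n0: in=∅ out={m}
  n1: in={m} out={m}
  n2: in={m} out={m}
  n3: in=∅ out={m}
  n4: in={m} out={m}
  n5: in=∅ out=∅
  n6: in=∅ out=∅

live-out(n2) = ["m"]

Answer: ["m"]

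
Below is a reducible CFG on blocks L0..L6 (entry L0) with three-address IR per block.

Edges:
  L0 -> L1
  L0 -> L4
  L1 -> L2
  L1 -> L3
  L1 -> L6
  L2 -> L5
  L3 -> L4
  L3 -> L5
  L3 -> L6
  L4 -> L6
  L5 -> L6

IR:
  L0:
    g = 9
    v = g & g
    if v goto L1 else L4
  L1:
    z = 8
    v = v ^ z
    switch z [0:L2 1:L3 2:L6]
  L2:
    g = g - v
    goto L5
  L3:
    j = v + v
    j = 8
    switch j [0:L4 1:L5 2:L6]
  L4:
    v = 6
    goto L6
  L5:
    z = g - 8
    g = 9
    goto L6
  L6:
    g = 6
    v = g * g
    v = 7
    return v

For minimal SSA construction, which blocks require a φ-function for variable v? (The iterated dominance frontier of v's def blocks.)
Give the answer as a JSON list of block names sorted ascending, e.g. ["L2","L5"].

Answer: ["L4", "L6"]

Analysis:
idom tree: L1←L0 L2←L1 L3←L1 L4←L0 L5←L1 L6←L0
Dom∩ at merges:
  L4: preds {L0,L3}: {L0} ∩ {L0,L1,L3} = {L0}; idom=L0
  L5: preds {L2,L3}: {L0,L1,L2} ∩ {L0,L1,L3} = {L0,L1}; idom=L1
  L6: preds {L1,L3,L4,L5}: {L0,L1} ∩ {L0,L1,L3} ∩ {L0,L4} ∩ {L0,L1,L5} = {L0}; idom=L0

DF walk-up:
  L4←L0: walk · to L0
  L4←L3: walk L3→L1 to L0
  L5←L2: walk L2 to L1
  L5←L3: walk L3 to L1
  L6←L1: walk L1 to L0
  L6←L3: walk L3→L1 to L0
  L6←L4: walk L4 to L0
  L6←L5: walk L5→L1 to L0
  DF(L0)=∅
  DF(L1)={L4,L6}
  DF(L2)={L5}
  DF(L3)={L4,L5,L6}
  DF(L4)={L6}
  DF(L5)={L6}
  DF(L6)=∅

φ for v: defs {L0,L1,L4,L6}
  DF⁺ = {L4,L6}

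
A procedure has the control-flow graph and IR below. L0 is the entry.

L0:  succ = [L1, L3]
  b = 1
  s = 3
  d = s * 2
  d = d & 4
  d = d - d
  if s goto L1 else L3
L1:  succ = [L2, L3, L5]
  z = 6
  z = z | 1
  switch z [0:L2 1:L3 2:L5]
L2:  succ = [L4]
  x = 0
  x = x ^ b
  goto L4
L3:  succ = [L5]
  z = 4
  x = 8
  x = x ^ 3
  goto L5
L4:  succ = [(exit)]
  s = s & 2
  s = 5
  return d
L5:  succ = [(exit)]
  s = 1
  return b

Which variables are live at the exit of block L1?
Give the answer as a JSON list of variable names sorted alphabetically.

Answer: ["b", "d", "s"]

Working:
Per-block:
  L0 def {b,d,s} use ∅
  L1 def {z} use ∅
  L2 def {x} use {b}
  L3 def {x,z} use ∅
  L4 def {s} use {d,s}
  L5 def {s} use {b}

Backward fixpoint:
  L0 li=∅ lo={b,d,s}
  L1 li={b,d,s} lo={b,d,s}
  L2 li={b,d,s} lo={d,s}
  L3 li={b} lo={b}
  L4 li={d,s} lo=∅
  L5 li={b} lo=∅

live-out(L1) = ["b", "d", "s"]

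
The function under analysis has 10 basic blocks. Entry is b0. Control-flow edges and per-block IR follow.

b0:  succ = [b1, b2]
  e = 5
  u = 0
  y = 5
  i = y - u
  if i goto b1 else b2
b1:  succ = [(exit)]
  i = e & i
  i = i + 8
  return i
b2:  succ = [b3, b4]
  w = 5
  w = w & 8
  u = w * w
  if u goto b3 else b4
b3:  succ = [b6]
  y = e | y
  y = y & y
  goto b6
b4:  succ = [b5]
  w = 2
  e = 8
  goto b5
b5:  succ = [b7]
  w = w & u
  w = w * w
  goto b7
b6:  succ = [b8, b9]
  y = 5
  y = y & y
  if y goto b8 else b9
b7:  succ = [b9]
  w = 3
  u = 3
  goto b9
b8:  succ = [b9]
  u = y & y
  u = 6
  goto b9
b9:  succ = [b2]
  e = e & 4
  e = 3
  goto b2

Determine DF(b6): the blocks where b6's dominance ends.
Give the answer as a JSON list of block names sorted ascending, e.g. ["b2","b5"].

Answer: ["b9"]

Working:
idom tree: b1←b0 b2←b0 b3←b2 b4←b2 b5←b4 b6←b3 b7←b5 b8←b6 b9←b2
Join-block Dom:
  b2: preds {b0,b9}: {b0} ∩ {b0,b2,b9} = {b0}; idom=b0
  b9: preds {b6,b7,b8}: {b0,b2,b3,b6} ∩ {b0,b2,b4,b5,b7} ∩ {b0,b2,b3,b6,b8} = {b0,b2}; idom=b2

Frontier:
  b2←b0: walk · to b0
  b2←b9: walk b9→b2 to b0
  b9←b6: walk b6→b3 to b2
  b9←b7: walk b7→b5→b4 to b2
  b9←b8: walk b8→b6→b3 to b2
  b0 → ∅
  b1 → ∅
  b2 → {b2}
  b3 → {b9}
  b4 → {b9}
  b5 → {b9}
  b6 → {b9}
  b7 → {b9}
  b8 → {b9}
  b9 → {b2}

DF(b6) = ["b9"]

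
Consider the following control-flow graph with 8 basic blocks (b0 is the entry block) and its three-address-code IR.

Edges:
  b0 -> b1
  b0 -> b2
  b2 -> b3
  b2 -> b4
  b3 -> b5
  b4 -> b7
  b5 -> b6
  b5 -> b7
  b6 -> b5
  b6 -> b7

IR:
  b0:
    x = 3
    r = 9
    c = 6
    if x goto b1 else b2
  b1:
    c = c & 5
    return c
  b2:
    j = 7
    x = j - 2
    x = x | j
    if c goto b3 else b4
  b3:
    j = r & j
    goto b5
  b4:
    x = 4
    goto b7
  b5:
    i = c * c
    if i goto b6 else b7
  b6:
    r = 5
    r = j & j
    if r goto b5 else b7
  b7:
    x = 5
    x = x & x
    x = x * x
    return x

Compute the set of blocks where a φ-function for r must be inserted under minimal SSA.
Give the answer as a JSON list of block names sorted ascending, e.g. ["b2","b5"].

Answer: ["b5", "b7"]

Analysis:
idom tree: b1←b0 b2←b0 b3←b2 b4←b2 b5←b3 b6←b5 b7←b2
Dom∩ at merges:
  b5: preds {b3,b6}: {b0,b2,b3} ∩ {b0,b2,b3,b5,b6} = {b0,b2,b3}; idom=b3
  b7: preds {b4,b5,b6}: {b0,b2,b4} ∩ {b0,b2,b3,b5} ∩ {b0,b2,b3,b5,b6} = {b0,b2}; idom=b2

DF derivation:
  join b5 pred b3: · stop@b3
  join b5 pred b6: b6→b5 stop@b3
  join b7 pred b4: b4 stop@b2
  join b7 pred b5: b5→b3 stop@b2
  join b7 pred b6: b6→b5→b3 stop@b2
  b0: DF=∅
  b1: DF=∅
  b2: DF=∅
  b3: DF={b7}
  b4: DF={b7}
  b5: DF={b5,b7}
  b6: DF={b5,b7}
  b7: DF=∅

φ for r: defs {b0,b6}
  DF⁺ = {b5,b7}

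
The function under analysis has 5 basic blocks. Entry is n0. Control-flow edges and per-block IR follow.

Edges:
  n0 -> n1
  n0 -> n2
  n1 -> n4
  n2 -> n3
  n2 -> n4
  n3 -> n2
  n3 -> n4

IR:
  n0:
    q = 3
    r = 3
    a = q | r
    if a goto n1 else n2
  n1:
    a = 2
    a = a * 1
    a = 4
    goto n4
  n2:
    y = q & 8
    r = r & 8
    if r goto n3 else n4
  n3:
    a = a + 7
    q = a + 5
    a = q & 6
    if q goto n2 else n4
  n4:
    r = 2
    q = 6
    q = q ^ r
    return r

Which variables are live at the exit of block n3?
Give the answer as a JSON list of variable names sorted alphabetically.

Answer: ["a", "q", "r"]

Derivation:
def/use:
  n0: def={a,q,r} ue=∅
  n1: def={a} ue=∅
  n2: def={r,y} ue={q,r}
  n3: def={a,q} ue={a}
  n4: def={q,r} ue=∅

Liveness:
  live n0: ∅→{a,q,r}
  live n1: ∅→∅
  live n2: {a,q,r}→{a,r}
  live n3: {a,r}→{a,q,r}
  live n4: ∅→∅

live-out(n3) = ["a", "q", "r"]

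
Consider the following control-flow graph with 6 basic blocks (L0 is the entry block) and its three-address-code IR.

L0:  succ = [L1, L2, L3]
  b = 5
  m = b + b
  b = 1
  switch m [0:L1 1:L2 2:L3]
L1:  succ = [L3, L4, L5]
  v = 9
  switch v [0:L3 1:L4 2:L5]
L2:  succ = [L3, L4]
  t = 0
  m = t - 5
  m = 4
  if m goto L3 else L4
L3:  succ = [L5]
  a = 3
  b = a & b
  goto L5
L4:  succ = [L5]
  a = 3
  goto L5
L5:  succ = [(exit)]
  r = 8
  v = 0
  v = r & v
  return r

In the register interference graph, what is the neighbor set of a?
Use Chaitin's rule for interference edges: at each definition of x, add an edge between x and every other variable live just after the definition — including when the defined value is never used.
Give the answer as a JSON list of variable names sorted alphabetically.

Per-block:
  L0: def={b,m} ue=∅
  L1: def={v} ue=∅
  L2: def={m,t} ue=∅
  L3: def={a,b} ue={b}
  L4: def={a} ue=∅
  L5: def={r,v} ue=∅

Backward fixpoint:
  L0 li=∅ lo={b}
  L1 li={b} lo={b}
  L2 li={b} lo={b}
  L3 li={b} lo=∅
  L4 li=∅ lo=∅
  L5 li=∅ lo=∅

Interfere edges:
  a — {b}
  b — {a,m,t,v}
  m — {b}
  r — {v}
  t — {b}
  v — {b,r}

N(a) = ["b"]

Answer: ["b"]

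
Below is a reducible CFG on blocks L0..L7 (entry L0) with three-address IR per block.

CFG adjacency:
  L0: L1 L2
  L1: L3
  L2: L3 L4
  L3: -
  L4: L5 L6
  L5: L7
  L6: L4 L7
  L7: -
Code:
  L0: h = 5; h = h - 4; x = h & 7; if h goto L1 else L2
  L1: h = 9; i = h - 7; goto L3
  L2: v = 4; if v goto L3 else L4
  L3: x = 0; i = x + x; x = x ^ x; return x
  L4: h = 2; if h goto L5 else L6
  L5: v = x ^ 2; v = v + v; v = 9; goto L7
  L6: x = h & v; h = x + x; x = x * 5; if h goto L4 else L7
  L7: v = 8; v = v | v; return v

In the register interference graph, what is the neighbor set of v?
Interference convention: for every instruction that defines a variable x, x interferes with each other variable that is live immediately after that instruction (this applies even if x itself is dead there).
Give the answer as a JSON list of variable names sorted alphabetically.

Answer: ["h", "x"]

Derivation:
Per-block:
  L0: def={h,x} ue=∅
  L1: def={h,i} ue=∅
  L2: def={v} ue=∅
  L3: def={i,x} ue=∅
  L4: def={h} ue=∅
  L5: def={v} ue={x}
  L6: def={h,x} ue={h,v}
  L7: def={v} ue=∅

Backward fixpoint:
  L0 li=∅ lo={x}
  L1 li=∅ lo=∅
  L2 li={x} lo={v,x}
  L3 li=∅ lo=∅
  L4 li={v,x} lo={h,v,x}
  L5 li={x} lo=∅
  L6 li={h,v} lo={v,x}
  L7 li=∅ lo=∅

Interfere edges:
  h — {v,x}
  i — {x}
  v — {h,x}
  x — {h,i,v}

N(v) = ["h", "x"]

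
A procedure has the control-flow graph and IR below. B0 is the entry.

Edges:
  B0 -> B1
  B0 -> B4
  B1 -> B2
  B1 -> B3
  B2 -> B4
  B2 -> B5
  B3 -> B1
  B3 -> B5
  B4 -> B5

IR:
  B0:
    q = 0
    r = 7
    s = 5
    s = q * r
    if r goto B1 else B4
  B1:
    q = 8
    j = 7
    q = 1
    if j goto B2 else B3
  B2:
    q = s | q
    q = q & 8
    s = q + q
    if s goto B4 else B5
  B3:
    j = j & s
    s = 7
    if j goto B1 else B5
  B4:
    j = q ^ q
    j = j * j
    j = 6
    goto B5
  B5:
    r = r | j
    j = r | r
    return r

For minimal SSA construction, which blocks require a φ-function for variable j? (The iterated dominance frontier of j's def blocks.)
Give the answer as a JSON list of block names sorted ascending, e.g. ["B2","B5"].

idom tree: B1←B0 B2←B1 B3←B1 B4←B0 B5←B0
Dom at joins:
  B1: preds {B0,B3}: {B0} ∩ {B0,B1,B3} = {B0}; idom=B0
  B4: preds {B0,B2}: {B0} ∩ {B0,B1,B2} = {B0}; idom=B0
  B5: preds {B2,B3,B4}: {B0,B1,B2} ∩ {B0,B1,B3} ∩ {B0,B4} = {B0}; idom=B0

Frontier:
  join B1 pred B0: · stop@B0
  join B1 pred B3: B3→B1 stop@B0
  join B4 pred B0: · stop@B0
  join B4 pred B2: B2→B1 stop@B0
  join B5 pred B2: B2→B1 stop@B0
  join B5 pred B3: B3→B1 stop@B0
  join B5 pred B4: B4 stop@B0
  DF(B0)=∅
  DF(B1)={B1,B4,B5}
  DF(B2)={B4,B5}
  DF(B3)={B1,B5}
  DF(B4)={B5}
  DF(B5)=∅

φ for j: defs {B1,B3,B4,B5}
  DF⁺ = {B1,B4,B5}

Answer: ["B1", "B4", "B5"]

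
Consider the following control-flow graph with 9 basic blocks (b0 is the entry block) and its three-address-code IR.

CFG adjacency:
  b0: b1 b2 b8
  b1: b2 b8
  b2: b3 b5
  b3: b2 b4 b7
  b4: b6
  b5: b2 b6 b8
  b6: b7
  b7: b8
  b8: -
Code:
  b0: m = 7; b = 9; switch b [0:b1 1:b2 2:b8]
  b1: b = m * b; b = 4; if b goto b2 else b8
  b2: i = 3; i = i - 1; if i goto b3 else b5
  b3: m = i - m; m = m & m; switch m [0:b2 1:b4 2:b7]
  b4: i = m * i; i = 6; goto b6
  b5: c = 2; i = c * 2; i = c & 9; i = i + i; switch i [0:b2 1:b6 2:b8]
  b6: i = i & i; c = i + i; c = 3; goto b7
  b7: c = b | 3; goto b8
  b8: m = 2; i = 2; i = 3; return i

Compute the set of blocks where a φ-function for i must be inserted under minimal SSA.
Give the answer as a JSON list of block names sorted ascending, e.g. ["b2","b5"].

Answer: ["b2", "b6", "b7", "b8"]

Working:
idom tree: b1←b0 b2←b0 b3←b2 b4←b3 b5←b2 b6←b2 b7←b2 b8←b0
Join-block Dom:
  b2: preds {b0,b1,b3,b5}: {b0} ∩ {b0,b1} ∩ {b0,b2,b3} ∩ {b0,b2,b5} = {b0}; idom=b0
  b6: preds {b4,b5}: {b0,b2,b3,b4} ∩ {b0,b2,b5} = {b0,b2}; idom=b2
  b7: preds {b3,b6}: {b0,b2,b3} ∩ {b0,b2,b6} = {b0,b2}; idom=b2
  b8: preds {b0,b1,b5,b7}: {b0} ∩ {b0,b1} ∩ {b0,b2,b5} ∩ {b0,b2,b7} = {b0}; idom=b0

Frontier:
  join b2 pred b0: · stop@b0
  join b2 pred b1: b1 stop@b0
  join b2 pred b3: b3→b2 stop@b0
  join b2 pred b5: b5→b2 stop@b0
  join b6 pred b4: b4→b3 stop@b2
  join b6 pred b5: b5 stop@b2
  join b7 pred b3: b3 stop@b2
  join b7 pred b6: b6 stop@b2
  join b8 pred b0: · stop@b0
  join b8 pred b1: b1 stop@b0
  join b8 pred b5: b5→b2 stop@b0
  join b8 pred b7: b7→b2 stop@b0
  DF(b0)=∅
  DF(b1)={b2,b8}
  DF(b2)={b2,b8}
  DF(b3)={b2,b6,b7}
  DF(b4)={b6}
  DF(b5)={b2,b6,b8}
  DF(b6)={b7}
  DF(b7)={b8}
  DF(b8)=∅

φ for i: defs {b2,b4,b5,b6,b8}
  DF⁺ = {b2,b6,b7,b8}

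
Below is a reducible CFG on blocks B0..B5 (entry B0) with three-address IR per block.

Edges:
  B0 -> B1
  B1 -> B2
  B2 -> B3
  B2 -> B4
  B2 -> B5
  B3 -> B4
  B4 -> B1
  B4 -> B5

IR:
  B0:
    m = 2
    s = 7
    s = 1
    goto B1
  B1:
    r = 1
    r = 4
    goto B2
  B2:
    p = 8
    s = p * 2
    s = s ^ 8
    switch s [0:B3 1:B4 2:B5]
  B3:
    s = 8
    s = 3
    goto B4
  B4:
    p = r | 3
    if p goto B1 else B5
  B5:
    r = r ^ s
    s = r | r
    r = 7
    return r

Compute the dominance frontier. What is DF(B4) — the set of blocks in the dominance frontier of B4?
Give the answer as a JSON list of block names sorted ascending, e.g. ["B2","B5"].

idom tree: B1←B0 B2←B1 B3←B2 B4←B2 B5←B2
Dom∩ at merges:
  B1: preds {B0,B4}: {B0} ∩ {B0,B1,B2,B4} = {B0}; idom=B0
  B4: preds {B2,B3}: {B0,B1,B2} ∩ {B0,B1,B2,B3} = {B0,B1,B2}; idom=B2
  B5: preds {B2,B4}: {B0,B1,B2} ∩ {B0,B1,B2,B4} = {B0,B1,B2}; idom=B2

DF derivation:
  join B1 pred B0: · stop@B0
  join B1 pred B4: B4→B2→B1 stop@B0
  join B4 pred B2: · stop@B2
  join B4 pred B3: B3 stop@B2
  join B5 pred B2: · stop@B2
  join B5 pred B4: B4 stop@B2
  B0: DF=∅
  B1: DF={B1}
  B2: DF={B1}
  B3: DF={B4}
  B4: DF={B1,B5}
  B5: DF=∅

DF(B4) = ["B1", "B5"]

Answer: ["B1", "B5"]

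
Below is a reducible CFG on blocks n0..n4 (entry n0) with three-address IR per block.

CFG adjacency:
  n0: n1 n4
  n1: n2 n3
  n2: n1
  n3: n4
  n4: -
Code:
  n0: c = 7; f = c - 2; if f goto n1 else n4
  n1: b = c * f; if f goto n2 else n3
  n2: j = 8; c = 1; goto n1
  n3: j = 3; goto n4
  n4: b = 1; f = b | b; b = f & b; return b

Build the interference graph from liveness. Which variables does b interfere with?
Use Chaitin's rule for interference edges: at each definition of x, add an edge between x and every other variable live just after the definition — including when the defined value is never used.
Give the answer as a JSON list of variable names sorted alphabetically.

Answer: ["f"]

Derivation:
Per-block:
  n0 def {c,f} use ∅
  n1 def {b} use {c,f}
  n2 def {c,j} use ∅
  n3 def {j} use ∅
  n4 def {b,f} use ∅

Live sets:
  n0 li=∅ lo={c,f}
  n1 li={c,f} lo={f}
  n2 li={f} lo={c,f}
  n3 li=∅ lo=∅
  n4 li=∅ lo=∅

Interference:
  b — {f}
  c — {f}
  f — {b,c,j}
  j — {f}

N(b) = ["f"]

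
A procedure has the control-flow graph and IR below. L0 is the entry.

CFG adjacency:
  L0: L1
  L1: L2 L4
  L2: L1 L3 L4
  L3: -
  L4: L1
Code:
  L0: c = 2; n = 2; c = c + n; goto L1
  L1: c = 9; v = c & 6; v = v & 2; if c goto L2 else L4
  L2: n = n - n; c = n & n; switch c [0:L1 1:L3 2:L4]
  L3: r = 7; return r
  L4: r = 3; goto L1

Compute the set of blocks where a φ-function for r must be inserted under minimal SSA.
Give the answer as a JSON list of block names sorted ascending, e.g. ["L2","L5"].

Answer: ["L1"]

Derivation:
idom tree: L1←L0 L2←L1 L3←L2 L4←L1
Dom at joins:
  L1: preds {L0,L2,L4}: {L0} ∩ {L0,L1,L2} ∩ {L0,L1,L4} = {L0}; idom=L0
  L4: preds {L1,L2}: {L0,L1} ∩ {L0,L1,L2} = {L0,L1}; idom=L1

DF derivation:
  L1←L0: walk · to L0
  L1←L2: walk L2→L1 to L0
  L1←L4: walk L4→L1 to L0
  L4←L1: walk · to L1
  L4←L2: walk L2 to L1
  DF(L0)=∅
  DF(L1)={L1}
  DF(L2)={L1,L4}
  DF(L3)=∅
  DF(L4)={L1}

φ for r: defs {L3,L4}
  DF⁺ = {L1}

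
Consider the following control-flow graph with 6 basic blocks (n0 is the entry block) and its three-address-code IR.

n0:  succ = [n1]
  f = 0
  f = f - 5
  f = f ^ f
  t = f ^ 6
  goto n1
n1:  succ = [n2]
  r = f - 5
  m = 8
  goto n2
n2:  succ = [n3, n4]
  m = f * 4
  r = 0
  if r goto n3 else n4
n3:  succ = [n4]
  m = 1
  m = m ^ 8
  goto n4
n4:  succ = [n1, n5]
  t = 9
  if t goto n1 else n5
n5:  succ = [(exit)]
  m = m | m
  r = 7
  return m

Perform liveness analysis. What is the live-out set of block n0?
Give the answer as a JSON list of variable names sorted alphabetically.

Answer: ["f"]

Derivation:
Block summaries:
  n0: {f,t} / ∅
  n1: {m,r} / {f}
  n2: {m,r} / {f}
  n3: {m} / ∅
  n4: {t} / ∅
  n5: {m,r} / {m}

Liveness:
  live n0: ∅→{f}
  live n1: {f}→{f}
  live n2: {f}→{f,m}
  live n3: {f}→{f,m}
  live n4: {f,m}→{f,m}
  live n5: {m}→∅

live-out(n0) = ["f"]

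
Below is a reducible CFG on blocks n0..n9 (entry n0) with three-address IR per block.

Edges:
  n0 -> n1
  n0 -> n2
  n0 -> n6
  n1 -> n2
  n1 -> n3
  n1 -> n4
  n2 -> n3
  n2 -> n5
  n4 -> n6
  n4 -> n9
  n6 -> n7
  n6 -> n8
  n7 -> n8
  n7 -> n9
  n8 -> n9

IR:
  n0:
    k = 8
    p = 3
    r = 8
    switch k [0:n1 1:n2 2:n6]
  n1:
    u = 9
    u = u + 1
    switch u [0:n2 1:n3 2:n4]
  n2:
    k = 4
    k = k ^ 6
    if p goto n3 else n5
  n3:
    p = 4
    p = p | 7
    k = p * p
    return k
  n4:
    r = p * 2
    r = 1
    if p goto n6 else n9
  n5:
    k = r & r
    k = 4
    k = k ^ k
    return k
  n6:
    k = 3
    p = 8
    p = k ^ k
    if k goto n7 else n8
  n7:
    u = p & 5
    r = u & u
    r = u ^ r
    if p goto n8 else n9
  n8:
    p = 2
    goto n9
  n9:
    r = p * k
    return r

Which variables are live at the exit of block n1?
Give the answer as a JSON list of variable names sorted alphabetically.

Answer: ["k", "p", "r"]

Analysis:
Block summaries:
  n0: def={k,p,r} ue=∅
  n1: def={u} ue=∅
  n2: def={k} ue={p}
  n3: def={k,p} ue=∅
  n4: def={r} ue={p}
  n5: def={k} ue={r}
  n6: def={k,p} ue=∅
  n7: def={r,u} ue={p}
  n8: def={p} ue=∅
  n9: def={r} ue={k,p}

Live sets:
  n0 li=∅ lo={k,p,r}
  n1 li={k,p,r} lo={k,p,r}
  n2 li={p,r} lo={r}
  n3 li=∅ lo=∅
  n4 li={k,p} lo={k,p}
  n5 li={r} lo=∅
  n6 li=∅ lo={k,p}
  n7 li={k,p} lo={k,p}
  n8 li={k} lo={k,p}
  n9 li={k,p} lo=∅

live-out(n1) = ["k", "p", "r"]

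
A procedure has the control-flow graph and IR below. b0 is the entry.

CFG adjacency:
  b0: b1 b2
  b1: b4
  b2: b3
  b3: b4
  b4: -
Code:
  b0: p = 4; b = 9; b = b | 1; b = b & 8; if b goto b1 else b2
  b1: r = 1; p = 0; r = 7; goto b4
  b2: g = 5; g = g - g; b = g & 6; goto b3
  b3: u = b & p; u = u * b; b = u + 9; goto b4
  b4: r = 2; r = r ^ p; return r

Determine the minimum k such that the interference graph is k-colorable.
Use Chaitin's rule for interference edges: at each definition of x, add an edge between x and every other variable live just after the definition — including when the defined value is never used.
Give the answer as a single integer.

Answer: 3

Working:
def/use:
  b0: {b,p} / ∅
  b1: {p,r} / ∅
  b2: {b,g} / ∅
  b3: {b,u} / {b,p}
  b4: {r} / {p}

Liveness:
  live b0: ∅→{p}
  live b1: ∅→{p}
  live b2: {p}→{b,p}
  live b3: {b,p}→{p}
  live b4: {p}→∅

Interfere edges:
  b: {p,u}
  g: {p}
  p: {b,g,r,u}
  r: {p}
  u: {b,p}

Registers:
  clique {b,p,u} ⇒ need ≥ 3
  assign b→c1 g→c1 p→c0 r→c1 u→c2 — no edge inside a register ⇒ χ ≤ 3
  χ = 3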